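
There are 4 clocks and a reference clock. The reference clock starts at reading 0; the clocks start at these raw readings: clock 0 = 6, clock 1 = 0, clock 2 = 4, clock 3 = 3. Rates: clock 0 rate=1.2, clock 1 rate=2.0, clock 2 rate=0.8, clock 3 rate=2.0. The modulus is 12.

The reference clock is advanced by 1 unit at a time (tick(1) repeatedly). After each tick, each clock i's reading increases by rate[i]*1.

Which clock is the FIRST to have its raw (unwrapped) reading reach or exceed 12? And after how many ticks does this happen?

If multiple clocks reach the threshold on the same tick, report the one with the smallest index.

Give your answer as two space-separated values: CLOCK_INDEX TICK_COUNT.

Answer: 0 5

Derivation:
clock 0: start=6, rate=1.2, needs 12-6 = 6; ticks = ceil(6/1.2) = ceil(5.0000) = 5; reading at tick 5 = 6 + 1.2*5 = 12.0000
clock 1: start=0, rate=2.0, needs 12-0 = 12; ticks = ceil(12/2.0) = ceil(6.0000) = 6; reading at tick 6 = 0 + 2.0*6 = 12.0000
clock 2: start=4, rate=0.8, needs 12-4 = 8; ticks = ceil(8/0.8) = ceil(10.0000) = 10; reading at tick 10 = 4 + 0.8*10 = 12.0000
clock 3: start=3, rate=2.0, needs 12-3 = 9; ticks = ceil(9/2.0) = ceil(4.5000) = 5; reading at tick 5 = 3 + 2.0*5 = 13.0000
Minimum tick count = 5; winners = [0, 3]; smallest index = 0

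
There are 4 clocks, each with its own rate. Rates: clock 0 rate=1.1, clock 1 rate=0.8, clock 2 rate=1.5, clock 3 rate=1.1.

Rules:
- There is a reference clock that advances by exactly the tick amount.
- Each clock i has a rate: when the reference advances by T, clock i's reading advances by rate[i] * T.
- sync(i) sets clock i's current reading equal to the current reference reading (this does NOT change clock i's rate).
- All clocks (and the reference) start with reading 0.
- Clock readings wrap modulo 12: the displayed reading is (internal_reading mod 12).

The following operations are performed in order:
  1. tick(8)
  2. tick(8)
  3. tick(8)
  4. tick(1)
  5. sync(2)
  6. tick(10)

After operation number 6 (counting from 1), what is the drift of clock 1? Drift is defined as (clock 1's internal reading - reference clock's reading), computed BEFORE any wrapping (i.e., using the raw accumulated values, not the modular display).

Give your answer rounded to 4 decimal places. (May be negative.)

After op 1 tick(8): ref=8.0000 raw=[8.8000 6.4000 12.0000 8.8000]
After op 2 tick(8): ref=16.0000 raw=[17.6000 12.8000 24.0000 17.6000]
After op 3 tick(8): ref=24.0000 raw=[26.4000 19.2000 36.0000 26.4000]
After op 4 tick(1): ref=25.0000 raw=[27.5000 20.0000 37.5000 27.5000]
After op 5 sync(2): ref=25.0000 raw=[27.5000 20.0000 25.0000 27.5000]
After op 6 tick(10): ref=35.0000 raw=[38.5000 28.0000 40.0000 38.5000]
Drift of clock 1 after op 6: 28.0000 - 35.0000 = -7.0000

Answer: -7.0000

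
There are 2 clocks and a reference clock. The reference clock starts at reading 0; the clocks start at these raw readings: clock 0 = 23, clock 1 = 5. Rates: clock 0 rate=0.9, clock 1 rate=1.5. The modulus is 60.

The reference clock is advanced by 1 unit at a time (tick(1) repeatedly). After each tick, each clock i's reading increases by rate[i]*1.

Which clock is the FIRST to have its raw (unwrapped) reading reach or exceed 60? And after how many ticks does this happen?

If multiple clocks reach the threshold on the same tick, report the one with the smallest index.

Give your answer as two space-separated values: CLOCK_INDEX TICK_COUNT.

Answer: 1 37

Derivation:
clock 0: start=23, rate=0.9, needs 60-23 = 37; ticks = ceil(37/0.9) = ceil(41.1111) = 42; reading at tick 42 = 23 + 0.9*42 = 60.8000
clock 1: start=5, rate=1.5, needs 60-5 = 55; ticks = ceil(55/1.5) = ceil(36.6667) = 37; reading at tick 37 = 5 + 1.5*37 = 60.5000
Minimum tick count = 37; winners = [1]; smallest index = 1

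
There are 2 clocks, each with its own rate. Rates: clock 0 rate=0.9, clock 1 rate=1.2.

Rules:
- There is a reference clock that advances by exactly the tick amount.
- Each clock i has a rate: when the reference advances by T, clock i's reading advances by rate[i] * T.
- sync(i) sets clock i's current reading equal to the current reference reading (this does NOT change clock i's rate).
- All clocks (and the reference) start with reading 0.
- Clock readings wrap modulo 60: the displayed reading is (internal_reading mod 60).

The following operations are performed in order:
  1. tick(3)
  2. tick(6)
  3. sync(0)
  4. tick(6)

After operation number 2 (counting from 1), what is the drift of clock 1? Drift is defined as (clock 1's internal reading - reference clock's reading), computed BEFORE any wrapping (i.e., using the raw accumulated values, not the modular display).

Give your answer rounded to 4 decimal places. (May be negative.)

Answer: 1.8000

Derivation:
After op 1 tick(3): ref=3.0000 raw=[2.7000 3.6000]
After op 2 tick(6): ref=9.0000 raw=[8.1000 10.8000]
Drift of clock 1 after op 2: 10.8000 - 9.0000 = 1.8000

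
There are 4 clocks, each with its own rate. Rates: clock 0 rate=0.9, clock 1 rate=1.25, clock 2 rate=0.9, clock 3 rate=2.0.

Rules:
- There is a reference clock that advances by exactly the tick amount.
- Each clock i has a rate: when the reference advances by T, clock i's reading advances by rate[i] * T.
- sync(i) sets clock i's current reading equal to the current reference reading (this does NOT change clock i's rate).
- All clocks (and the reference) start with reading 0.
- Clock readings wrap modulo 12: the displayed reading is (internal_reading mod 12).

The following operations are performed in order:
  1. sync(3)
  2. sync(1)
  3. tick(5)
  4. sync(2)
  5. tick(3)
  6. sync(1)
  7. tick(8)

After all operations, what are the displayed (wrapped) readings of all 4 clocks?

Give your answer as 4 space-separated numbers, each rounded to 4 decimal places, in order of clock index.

Answer: 2.4000 6.0000 2.9000 8.0000

Derivation:
After op 1 sync(3): ref=0.0000 raw=[0.0000 0.0000 0.0000 0.0000]
After op 2 sync(1): ref=0.0000 raw=[0.0000 0.0000 0.0000 0.0000]
After op 3 tick(5): ref=5.0000 raw=[4.5000 6.2500 4.5000 10.0000]
After op 4 sync(2): ref=5.0000 raw=[4.5000 6.2500 5.0000 10.0000]
After op 5 tick(3): ref=8.0000 raw=[7.2000 10.0000 7.7000 16.0000]
After op 6 sync(1): ref=8.0000 raw=[7.2000 8.0000 7.7000 16.0000]
After op 7 tick(8): ref=16.0000 raw=[14.4000 18.0000 14.9000 32.0000]
Wrap final raw readings (mod 12): 14.4000 mod 12 = 2.4000; 18.0000 mod 12 = 6.0000; 14.9000 mod 12 = 2.9000; 32.0000 mod 12 = 8.0000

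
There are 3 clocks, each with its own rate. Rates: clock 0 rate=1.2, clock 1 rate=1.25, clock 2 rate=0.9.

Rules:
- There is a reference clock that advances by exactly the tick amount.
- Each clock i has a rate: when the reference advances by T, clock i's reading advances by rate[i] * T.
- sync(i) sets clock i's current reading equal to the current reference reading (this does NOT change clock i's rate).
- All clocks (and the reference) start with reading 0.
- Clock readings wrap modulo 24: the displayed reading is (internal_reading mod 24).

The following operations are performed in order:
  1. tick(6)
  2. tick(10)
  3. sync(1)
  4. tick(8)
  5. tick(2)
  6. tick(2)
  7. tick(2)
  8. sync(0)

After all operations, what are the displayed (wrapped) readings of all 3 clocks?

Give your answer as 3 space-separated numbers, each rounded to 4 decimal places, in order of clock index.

After op 1 tick(6): ref=6.0000 raw=[7.2000 7.5000 5.4000]
After op 2 tick(10): ref=16.0000 raw=[19.2000 20.0000 14.4000]
After op 3 sync(1): ref=16.0000 raw=[19.2000 16.0000 14.4000]
After op 4 tick(8): ref=24.0000 raw=[28.8000 26.0000 21.6000]
After op 5 tick(2): ref=26.0000 raw=[31.2000 28.5000 23.4000]
After op 6 tick(2): ref=28.0000 raw=[33.6000 31.0000 25.2000]
After op 7 tick(2): ref=30.0000 raw=[36.0000 33.5000 27.0000]
After op 8 sync(0): ref=30.0000 raw=[30.0000 33.5000 27.0000]
Wrap final raw readings (mod 24): 30.0000 mod 24 = 6.0000; 33.5000 mod 24 = 9.5000; 27.0000 mod 24 = 3.0000

Answer: 6.0000 9.5000 3.0000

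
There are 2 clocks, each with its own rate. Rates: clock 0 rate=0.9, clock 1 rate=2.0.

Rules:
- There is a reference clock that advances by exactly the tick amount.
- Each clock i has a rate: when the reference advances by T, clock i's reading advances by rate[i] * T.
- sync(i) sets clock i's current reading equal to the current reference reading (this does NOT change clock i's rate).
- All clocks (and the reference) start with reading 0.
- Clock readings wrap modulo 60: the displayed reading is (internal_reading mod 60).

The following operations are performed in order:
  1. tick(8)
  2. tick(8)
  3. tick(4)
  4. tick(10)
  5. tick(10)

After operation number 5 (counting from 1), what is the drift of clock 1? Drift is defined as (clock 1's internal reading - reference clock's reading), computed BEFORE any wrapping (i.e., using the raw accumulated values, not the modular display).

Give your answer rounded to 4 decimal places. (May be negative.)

Answer: 40.0000

Derivation:
After op 1 tick(8): ref=8.0000 raw=[7.2000 16.0000]
After op 2 tick(8): ref=16.0000 raw=[14.4000 32.0000]
After op 3 tick(4): ref=20.0000 raw=[18.0000 40.0000]
After op 4 tick(10): ref=30.0000 raw=[27.0000 60.0000]
After op 5 tick(10): ref=40.0000 raw=[36.0000 80.0000]
Drift of clock 1 after op 5: 80.0000 - 40.0000 = 40.0000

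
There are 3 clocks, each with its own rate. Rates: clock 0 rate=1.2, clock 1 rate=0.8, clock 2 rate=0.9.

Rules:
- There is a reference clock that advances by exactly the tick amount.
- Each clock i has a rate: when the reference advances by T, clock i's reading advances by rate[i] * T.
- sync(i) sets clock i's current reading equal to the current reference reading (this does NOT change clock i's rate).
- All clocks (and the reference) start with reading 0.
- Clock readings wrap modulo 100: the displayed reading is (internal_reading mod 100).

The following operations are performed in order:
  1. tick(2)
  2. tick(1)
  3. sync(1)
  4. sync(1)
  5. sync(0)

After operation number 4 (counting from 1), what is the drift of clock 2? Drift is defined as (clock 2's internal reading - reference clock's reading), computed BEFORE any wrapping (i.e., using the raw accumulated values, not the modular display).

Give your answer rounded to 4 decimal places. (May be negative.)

After op 1 tick(2): ref=2.0000 raw=[2.4000 1.6000 1.8000]
After op 2 tick(1): ref=3.0000 raw=[3.6000 2.4000 2.7000]
After op 3 sync(1): ref=3.0000 raw=[3.6000 3.0000 2.7000]
After op 4 sync(1): ref=3.0000 raw=[3.6000 3.0000 2.7000]
Drift of clock 2 after op 4: 2.7000 - 3.0000 = -0.3000

Answer: -0.3000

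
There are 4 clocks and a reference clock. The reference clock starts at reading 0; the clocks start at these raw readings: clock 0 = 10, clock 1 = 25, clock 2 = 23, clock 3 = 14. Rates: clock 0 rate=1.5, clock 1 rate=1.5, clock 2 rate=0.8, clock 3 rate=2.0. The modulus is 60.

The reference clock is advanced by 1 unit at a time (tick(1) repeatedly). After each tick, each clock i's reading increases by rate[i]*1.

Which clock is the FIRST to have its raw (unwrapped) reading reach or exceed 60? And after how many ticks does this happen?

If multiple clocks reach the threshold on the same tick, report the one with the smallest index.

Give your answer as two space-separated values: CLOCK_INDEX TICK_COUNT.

clock 0: start=10, rate=1.5, needs 60-10 = 50; ticks = ceil(50/1.5) = ceil(33.3333) = 34; reading at tick 34 = 10 + 1.5*34 = 61.0000
clock 1: start=25, rate=1.5, needs 60-25 = 35; ticks = ceil(35/1.5) = ceil(23.3333) = 24; reading at tick 24 = 25 + 1.5*24 = 61.0000
clock 2: start=23, rate=0.8, needs 60-23 = 37; ticks = ceil(37/0.8) = ceil(46.2500) = 47; reading at tick 47 = 23 + 0.8*47 = 60.6000
clock 3: start=14, rate=2.0, needs 60-14 = 46; ticks = ceil(46/2.0) = ceil(23.0000) = 23; reading at tick 23 = 14 + 2.0*23 = 60.0000
Minimum tick count = 23; winners = [3]; smallest index = 3

Answer: 3 23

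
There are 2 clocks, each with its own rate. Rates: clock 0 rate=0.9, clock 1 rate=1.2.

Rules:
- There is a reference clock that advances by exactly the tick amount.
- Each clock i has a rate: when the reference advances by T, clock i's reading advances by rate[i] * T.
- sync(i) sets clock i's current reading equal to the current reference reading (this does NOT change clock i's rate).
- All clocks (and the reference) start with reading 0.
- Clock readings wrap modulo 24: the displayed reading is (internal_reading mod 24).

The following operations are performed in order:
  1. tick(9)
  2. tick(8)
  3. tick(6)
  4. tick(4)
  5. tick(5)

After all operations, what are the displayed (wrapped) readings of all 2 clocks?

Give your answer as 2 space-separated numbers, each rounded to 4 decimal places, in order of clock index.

Answer: 4.8000 14.4000

Derivation:
After op 1 tick(9): ref=9.0000 raw=[8.1000 10.8000]
After op 2 tick(8): ref=17.0000 raw=[15.3000 20.4000]
After op 3 tick(6): ref=23.0000 raw=[20.7000 27.6000]
After op 4 tick(4): ref=27.0000 raw=[24.3000 32.4000]
After op 5 tick(5): ref=32.0000 raw=[28.8000 38.4000]
Wrap final raw readings (mod 24): 28.8000 mod 24 = 4.8000; 38.4000 mod 24 = 14.4000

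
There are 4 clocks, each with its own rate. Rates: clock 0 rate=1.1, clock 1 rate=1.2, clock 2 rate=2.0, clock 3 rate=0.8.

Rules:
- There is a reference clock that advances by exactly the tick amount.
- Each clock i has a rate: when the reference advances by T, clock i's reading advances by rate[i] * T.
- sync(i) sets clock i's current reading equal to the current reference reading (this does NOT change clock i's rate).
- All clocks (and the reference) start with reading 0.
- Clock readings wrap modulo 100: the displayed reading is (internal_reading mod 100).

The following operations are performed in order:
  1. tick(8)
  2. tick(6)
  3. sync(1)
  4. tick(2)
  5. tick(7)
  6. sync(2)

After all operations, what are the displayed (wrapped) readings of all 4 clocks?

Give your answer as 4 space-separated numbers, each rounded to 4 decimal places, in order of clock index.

After op 1 tick(8): ref=8.0000 raw=[8.8000 9.6000 16.0000 6.4000]
After op 2 tick(6): ref=14.0000 raw=[15.4000 16.8000 28.0000 11.2000]
After op 3 sync(1): ref=14.0000 raw=[15.4000 14.0000 28.0000 11.2000]
After op 4 tick(2): ref=16.0000 raw=[17.6000 16.4000 32.0000 12.8000]
After op 5 tick(7): ref=23.0000 raw=[25.3000 24.8000 46.0000 18.4000]
After op 6 sync(2): ref=23.0000 raw=[25.3000 24.8000 23.0000 18.4000]
Wrap final raw readings (mod 100): 25.3000 mod 100 = 25.3000; 24.8000 mod 100 = 24.8000; 23.0000 mod 100 = 23.0000; 18.4000 mod 100 = 18.4000

Answer: 25.3000 24.8000 23.0000 18.4000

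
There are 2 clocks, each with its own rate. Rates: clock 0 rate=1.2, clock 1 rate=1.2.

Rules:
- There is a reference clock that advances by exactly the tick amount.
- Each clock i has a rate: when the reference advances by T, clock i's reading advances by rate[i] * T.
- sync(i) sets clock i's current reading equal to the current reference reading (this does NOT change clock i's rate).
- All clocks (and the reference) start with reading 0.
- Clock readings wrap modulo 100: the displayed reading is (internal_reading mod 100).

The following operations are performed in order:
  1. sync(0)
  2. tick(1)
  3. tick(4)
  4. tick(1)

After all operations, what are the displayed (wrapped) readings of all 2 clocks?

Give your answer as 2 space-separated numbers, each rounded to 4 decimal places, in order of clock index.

After op 1 sync(0): ref=0.0000 raw=[0.0000 0.0000]
After op 2 tick(1): ref=1.0000 raw=[1.2000 1.2000]
After op 3 tick(4): ref=5.0000 raw=[6.0000 6.0000]
After op 4 tick(1): ref=6.0000 raw=[7.2000 7.2000]
Wrap final raw readings (mod 100): 7.2000 mod 100 = 7.2000; 7.2000 mod 100 = 7.2000

Answer: 7.2000 7.2000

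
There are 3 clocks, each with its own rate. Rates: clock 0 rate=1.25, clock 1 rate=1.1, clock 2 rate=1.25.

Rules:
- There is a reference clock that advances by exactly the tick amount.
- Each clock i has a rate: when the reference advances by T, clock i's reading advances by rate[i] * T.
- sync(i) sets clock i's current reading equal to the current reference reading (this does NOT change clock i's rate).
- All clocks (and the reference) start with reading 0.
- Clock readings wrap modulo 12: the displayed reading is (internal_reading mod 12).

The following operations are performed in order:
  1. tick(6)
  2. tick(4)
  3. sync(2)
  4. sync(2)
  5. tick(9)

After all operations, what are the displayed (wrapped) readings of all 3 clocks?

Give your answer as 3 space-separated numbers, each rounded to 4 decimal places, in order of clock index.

After op 1 tick(6): ref=6.0000 raw=[7.5000 6.6000 7.5000]
After op 2 tick(4): ref=10.0000 raw=[12.5000 11.0000 12.5000]
After op 3 sync(2): ref=10.0000 raw=[12.5000 11.0000 10.0000]
After op 4 sync(2): ref=10.0000 raw=[12.5000 11.0000 10.0000]
After op 5 tick(9): ref=19.0000 raw=[23.7500 20.9000 21.2500]
Wrap final raw readings (mod 12): 23.7500 mod 12 = 11.7500; 20.9000 mod 12 = 8.9000; 21.2500 mod 12 = 9.2500

Answer: 11.7500 8.9000 9.2500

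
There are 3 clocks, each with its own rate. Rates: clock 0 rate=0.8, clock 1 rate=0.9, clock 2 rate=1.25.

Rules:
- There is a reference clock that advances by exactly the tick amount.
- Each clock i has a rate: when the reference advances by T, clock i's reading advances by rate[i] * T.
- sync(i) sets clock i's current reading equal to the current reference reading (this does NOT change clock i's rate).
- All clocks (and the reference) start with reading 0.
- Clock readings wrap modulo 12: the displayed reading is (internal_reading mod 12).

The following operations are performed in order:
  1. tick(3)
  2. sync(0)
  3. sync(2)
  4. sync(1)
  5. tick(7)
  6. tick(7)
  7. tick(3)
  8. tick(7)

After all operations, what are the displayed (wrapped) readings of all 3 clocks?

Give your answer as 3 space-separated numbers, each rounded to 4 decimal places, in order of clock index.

Answer: 10.2000 0.6000 9.0000

Derivation:
After op 1 tick(3): ref=3.0000 raw=[2.4000 2.7000 3.7500]
After op 2 sync(0): ref=3.0000 raw=[3.0000 2.7000 3.7500]
After op 3 sync(2): ref=3.0000 raw=[3.0000 2.7000 3.0000]
After op 4 sync(1): ref=3.0000 raw=[3.0000 3.0000 3.0000]
After op 5 tick(7): ref=10.0000 raw=[8.6000 9.3000 11.7500]
After op 6 tick(7): ref=17.0000 raw=[14.2000 15.6000 20.5000]
After op 7 tick(3): ref=20.0000 raw=[16.6000 18.3000 24.2500]
After op 8 tick(7): ref=27.0000 raw=[22.2000 24.6000 33.0000]
Wrap final raw readings (mod 12): 22.2000 mod 12 = 10.2000; 24.6000 mod 12 = 0.6000; 33.0000 mod 12 = 9.0000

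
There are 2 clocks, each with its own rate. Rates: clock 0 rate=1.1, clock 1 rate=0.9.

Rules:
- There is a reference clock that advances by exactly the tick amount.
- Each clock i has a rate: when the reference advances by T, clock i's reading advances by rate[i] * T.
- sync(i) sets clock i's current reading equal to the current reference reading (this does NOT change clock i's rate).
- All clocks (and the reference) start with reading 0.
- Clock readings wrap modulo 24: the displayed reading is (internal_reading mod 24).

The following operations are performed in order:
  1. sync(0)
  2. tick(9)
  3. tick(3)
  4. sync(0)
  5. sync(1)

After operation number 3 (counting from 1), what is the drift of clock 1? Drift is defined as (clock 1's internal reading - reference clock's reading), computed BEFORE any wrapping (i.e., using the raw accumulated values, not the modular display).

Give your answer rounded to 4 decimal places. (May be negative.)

After op 1 sync(0): ref=0.0000 raw=[0.0000 0.0000]
After op 2 tick(9): ref=9.0000 raw=[9.9000 8.1000]
After op 3 tick(3): ref=12.0000 raw=[13.2000 10.8000]
Drift of clock 1 after op 3: 10.8000 - 12.0000 = -1.2000

Answer: -1.2000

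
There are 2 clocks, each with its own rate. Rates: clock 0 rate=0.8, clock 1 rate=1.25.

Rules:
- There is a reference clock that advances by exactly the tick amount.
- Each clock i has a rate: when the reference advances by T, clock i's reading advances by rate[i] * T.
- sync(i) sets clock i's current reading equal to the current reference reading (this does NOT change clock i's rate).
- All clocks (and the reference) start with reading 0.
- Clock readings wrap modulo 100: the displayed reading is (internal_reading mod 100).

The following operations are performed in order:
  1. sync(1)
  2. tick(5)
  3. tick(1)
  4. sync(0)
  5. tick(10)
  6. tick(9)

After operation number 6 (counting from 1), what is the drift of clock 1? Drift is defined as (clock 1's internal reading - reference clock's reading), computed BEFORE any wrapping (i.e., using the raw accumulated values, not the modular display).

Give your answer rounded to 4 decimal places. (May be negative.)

Answer: 6.2500

Derivation:
After op 1 sync(1): ref=0.0000 raw=[0.0000 0.0000]
After op 2 tick(5): ref=5.0000 raw=[4.0000 6.2500]
After op 3 tick(1): ref=6.0000 raw=[4.8000 7.5000]
After op 4 sync(0): ref=6.0000 raw=[6.0000 7.5000]
After op 5 tick(10): ref=16.0000 raw=[14.0000 20.0000]
After op 6 tick(9): ref=25.0000 raw=[21.2000 31.2500]
Drift of clock 1 after op 6: 31.2500 - 25.0000 = 6.2500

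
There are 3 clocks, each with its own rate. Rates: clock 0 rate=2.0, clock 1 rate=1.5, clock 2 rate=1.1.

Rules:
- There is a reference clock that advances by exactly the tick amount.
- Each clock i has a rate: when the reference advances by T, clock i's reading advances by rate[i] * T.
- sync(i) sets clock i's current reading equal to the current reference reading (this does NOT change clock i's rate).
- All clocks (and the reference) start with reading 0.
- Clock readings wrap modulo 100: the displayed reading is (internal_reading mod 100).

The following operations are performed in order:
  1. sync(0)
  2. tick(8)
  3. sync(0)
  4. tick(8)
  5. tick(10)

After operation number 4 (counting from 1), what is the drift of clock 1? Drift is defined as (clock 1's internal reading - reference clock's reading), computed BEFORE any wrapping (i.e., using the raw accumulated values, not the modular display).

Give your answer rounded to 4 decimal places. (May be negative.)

After op 1 sync(0): ref=0.0000 raw=[0.0000 0.0000 0.0000]
After op 2 tick(8): ref=8.0000 raw=[16.0000 12.0000 8.8000]
After op 3 sync(0): ref=8.0000 raw=[8.0000 12.0000 8.8000]
After op 4 tick(8): ref=16.0000 raw=[24.0000 24.0000 17.6000]
Drift of clock 1 after op 4: 24.0000 - 16.0000 = 8.0000

Answer: 8.0000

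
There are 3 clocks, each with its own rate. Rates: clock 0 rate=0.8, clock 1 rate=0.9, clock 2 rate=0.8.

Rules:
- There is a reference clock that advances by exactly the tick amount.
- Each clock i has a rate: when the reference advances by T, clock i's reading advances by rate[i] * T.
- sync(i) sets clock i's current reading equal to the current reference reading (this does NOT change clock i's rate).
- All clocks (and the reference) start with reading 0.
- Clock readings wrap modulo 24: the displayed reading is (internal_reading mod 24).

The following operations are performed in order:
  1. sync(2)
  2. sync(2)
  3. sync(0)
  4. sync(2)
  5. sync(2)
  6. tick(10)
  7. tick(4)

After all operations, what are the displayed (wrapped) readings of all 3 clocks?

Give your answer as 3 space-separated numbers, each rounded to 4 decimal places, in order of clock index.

After op 1 sync(2): ref=0.0000 raw=[0.0000 0.0000 0.0000]
After op 2 sync(2): ref=0.0000 raw=[0.0000 0.0000 0.0000]
After op 3 sync(0): ref=0.0000 raw=[0.0000 0.0000 0.0000]
After op 4 sync(2): ref=0.0000 raw=[0.0000 0.0000 0.0000]
After op 5 sync(2): ref=0.0000 raw=[0.0000 0.0000 0.0000]
After op 6 tick(10): ref=10.0000 raw=[8.0000 9.0000 8.0000]
After op 7 tick(4): ref=14.0000 raw=[11.2000 12.6000 11.2000]
Wrap final raw readings (mod 24): 11.2000 mod 24 = 11.2000; 12.6000 mod 24 = 12.6000; 11.2000 mod 24 = 11.2000

Answer: 11.2000 12.6000 11.2000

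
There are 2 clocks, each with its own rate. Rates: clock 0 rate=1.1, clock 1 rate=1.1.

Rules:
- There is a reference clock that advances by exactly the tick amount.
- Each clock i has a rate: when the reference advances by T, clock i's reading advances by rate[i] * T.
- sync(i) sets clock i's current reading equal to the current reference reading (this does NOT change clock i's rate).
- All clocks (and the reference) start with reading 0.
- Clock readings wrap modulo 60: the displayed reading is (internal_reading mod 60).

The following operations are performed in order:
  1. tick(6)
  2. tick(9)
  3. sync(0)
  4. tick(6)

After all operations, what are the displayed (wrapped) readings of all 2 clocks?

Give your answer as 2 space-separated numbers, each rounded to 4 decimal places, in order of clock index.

After op 1 tick(6): ref=6.0000 raw=[6.6000 6.6000]
After op 2 tick(9): ref=15.0000 raw=[16.5000 16.5000]
After op 3 sync(0): ref=15.0000 raw=[15.0000 16.5000]
After op 4 tick(6): ref=21.0000 raw=[21.6000 23.1000]
Wrap final raw readings (mod 60): 21.6000 mod 60 = 21.6000; 23.1000 mod 60 = 23.1000

Answer: 21.6000 23.1000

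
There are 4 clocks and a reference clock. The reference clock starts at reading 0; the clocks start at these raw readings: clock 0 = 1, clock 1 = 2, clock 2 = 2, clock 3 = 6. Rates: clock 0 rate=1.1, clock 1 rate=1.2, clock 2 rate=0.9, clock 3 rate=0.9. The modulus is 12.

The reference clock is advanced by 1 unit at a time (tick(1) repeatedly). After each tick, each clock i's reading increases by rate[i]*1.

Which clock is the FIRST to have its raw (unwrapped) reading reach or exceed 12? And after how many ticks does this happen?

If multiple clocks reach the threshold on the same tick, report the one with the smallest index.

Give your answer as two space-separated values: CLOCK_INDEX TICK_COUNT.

Answer: 3 7

Derivation:
clock 0: start=1, rate=1.1, needs 12-1 = 11; ticks = ceil(11/1.1) = ceil(10.0000) = 10; reading at tick 10 = 1 + 1.1*10 = 12.0000
clock 1: start=2, rate=1.2, needs 12-2 = 10; ticks = ceil(10/1.2) = ceil(8.3333) = 9; reading at tick 9 = 2 + 1.2*9 = 12.8000
clock 2: start=2, rate=0.9, needs 12-2 = 10; ticks = ceil(10/0.9) = ceil(11.1111) = 12; reading at tick 12 = 2 + 0.9*12 = 12.8000
clock 3: start=6, rate=0.9, needs 12-6 = 6; ticks = ceil(6/0.9) = ceil(6.6667) = 7; reading at tick 7 = 6 + 0.9*7 = 12.3000
Minimum tick count = 7; winners = [3]; smallest index = 3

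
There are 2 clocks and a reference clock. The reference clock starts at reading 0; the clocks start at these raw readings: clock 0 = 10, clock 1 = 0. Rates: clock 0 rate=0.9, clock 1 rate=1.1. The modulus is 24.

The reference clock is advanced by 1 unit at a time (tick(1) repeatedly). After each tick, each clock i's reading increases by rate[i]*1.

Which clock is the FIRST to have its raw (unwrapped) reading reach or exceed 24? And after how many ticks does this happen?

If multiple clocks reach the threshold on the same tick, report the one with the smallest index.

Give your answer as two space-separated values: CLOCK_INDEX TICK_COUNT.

clock 0: start=10, rate=0.9, needs 24-10 = 14; ticks = ceil(14/0.9) = ceil(15.5556) = 16; reading at tick 16 = 10 + 0.9*16 = 24.4000
clock 1: start=0, rate=1.1, needs 24-0 = 24; ticks = ceil(24/1.1) = ceil(21.8182) = 22; reading at tick 22 = 0 + 1.1*22 = 24.2000
Minimum tick count = 16; winners = [0]; smallest index = 0

Answer: 0 16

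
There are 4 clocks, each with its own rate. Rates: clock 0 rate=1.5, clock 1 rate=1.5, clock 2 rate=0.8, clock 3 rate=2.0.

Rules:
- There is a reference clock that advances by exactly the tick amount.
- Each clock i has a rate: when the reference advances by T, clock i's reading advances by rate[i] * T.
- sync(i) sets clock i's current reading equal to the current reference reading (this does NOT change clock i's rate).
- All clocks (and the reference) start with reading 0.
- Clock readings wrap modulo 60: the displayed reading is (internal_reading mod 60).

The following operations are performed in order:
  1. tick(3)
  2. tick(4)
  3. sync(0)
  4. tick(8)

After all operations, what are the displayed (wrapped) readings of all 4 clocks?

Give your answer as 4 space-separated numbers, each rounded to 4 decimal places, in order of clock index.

After op 1 tick(3): ref=3.0000 raw=[4.5000 4.5000 2.4000 6.0000]
After op 2 tick(4): ref=7.0000 raw=[10.5000 10.5000 5.6000 14.0000]
After op 3 sync(0): ref=7.0000 raw=[7.0000 10.5000 5.6000 14.0000]
After op 4 tick(8): ref=15.0000 raw=[19.0000 22.5000 12.0000 30.0000]
Wrap final raw readings (mod 60): 19.0000 mod 60 = 19.0000; 22.5000 mod 60 = 22.5000; 12.0000 mod 60 = 12.0000; 30.0000 mod 60 = 30.0000

Answer: 19.0000 22.5000 12.0000 30.0000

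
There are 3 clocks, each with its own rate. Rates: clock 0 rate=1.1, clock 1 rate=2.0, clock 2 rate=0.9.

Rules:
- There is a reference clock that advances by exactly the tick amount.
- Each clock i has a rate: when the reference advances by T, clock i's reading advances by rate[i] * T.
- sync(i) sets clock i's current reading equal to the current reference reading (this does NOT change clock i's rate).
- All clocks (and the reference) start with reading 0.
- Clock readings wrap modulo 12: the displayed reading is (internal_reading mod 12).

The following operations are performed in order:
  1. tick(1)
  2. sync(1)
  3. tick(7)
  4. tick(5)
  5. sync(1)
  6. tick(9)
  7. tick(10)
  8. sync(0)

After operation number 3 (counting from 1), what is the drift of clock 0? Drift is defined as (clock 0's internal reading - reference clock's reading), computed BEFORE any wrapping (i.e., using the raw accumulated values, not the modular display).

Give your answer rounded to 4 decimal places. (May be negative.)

After op 1 tick(1): ref=1.0000 raw=[1.1000 2.0000 0.9000]
After op 2 sync(1): ref=1.0000 raw=[1.1000 1.0000 0.9000]
After op 3 tick(7): ref=8.0000 raw=[8.8000 15.0000 7.2000]
Drift of clock 0 after op 3: 8.8000 - 8.0000 = 0.8000

Answer: 0.8000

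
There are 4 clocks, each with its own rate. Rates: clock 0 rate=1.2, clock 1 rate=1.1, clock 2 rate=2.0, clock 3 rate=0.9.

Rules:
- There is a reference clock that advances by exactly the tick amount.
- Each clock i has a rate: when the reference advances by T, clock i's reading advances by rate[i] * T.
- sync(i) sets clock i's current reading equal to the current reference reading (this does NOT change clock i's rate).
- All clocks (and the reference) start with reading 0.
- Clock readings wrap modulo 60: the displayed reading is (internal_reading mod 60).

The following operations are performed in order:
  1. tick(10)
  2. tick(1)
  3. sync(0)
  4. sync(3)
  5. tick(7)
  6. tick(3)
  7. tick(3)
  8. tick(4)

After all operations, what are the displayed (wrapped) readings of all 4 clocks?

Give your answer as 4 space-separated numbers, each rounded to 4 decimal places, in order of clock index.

After op 1 tick(10): ref=10.0000 raw=[12.0000 11.0000 20.0000 9.0000]
After op 2 tick(1): ref=11.0000 raw=[13.2000 12.1000 22.0000 9.9000]
After op 3 sync(0): ref=11.0000 raw=[11.0000 12.1000 22.0000 9.9000]
After op 4 sync(3): ref=11.0000 raw=[11.0000 12.1000 22.0000 11.0000]
After op 5 tick(7): ref=18.0000 raw=[19.4000 19.8000 36.0000 17.3000]
After op 6 tick(3): ref=21.0000 raw=[23.0000 23.1000 42.0000 20.0000]
After op 7 tick(3): ref=24.0000 raw=[26.6000 26.4000 48.0000 22.7000]
After op 8 tick(4): ref=28.0000 raw=[31.4000 30.8000 56.0000 26.3000]
Wrap final raw readings (mod 60): 31.4000 mod 60 = 31.4000; 30.8000 mod 60 = 30.8000; 56.0000 mod 60 = 56.0000; 26.3000 mod 60 = 26.3000

Answer: 31.4000 30.8000 56.0000 26.3000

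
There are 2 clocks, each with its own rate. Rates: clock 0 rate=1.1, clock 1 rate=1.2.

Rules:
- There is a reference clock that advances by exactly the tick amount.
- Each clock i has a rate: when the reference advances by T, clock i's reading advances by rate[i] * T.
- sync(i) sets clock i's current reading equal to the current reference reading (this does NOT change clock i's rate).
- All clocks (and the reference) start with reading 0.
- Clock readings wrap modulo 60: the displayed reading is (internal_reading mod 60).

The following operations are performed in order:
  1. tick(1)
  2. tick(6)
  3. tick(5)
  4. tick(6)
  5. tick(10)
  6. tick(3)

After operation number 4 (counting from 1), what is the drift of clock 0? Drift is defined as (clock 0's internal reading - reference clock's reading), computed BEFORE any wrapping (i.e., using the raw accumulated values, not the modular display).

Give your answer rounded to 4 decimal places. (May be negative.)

Answer: 1.8000

Derivation:
After op 1 tick(1): ref=1.0000 raw=[1.1000 1.2000]
After op 2 tick(6): ref=7.0000 raw=[7.7000 8.4000]
After op 3 tick(5): ref=12.0000 raw=[13.2000 14.4000]
After op 4 tick(6): ref=18.0000 raw=[19.8000 21.6000]
Drift of clock 0 after op 4: 19.8000 - 18.0000 = 1.8000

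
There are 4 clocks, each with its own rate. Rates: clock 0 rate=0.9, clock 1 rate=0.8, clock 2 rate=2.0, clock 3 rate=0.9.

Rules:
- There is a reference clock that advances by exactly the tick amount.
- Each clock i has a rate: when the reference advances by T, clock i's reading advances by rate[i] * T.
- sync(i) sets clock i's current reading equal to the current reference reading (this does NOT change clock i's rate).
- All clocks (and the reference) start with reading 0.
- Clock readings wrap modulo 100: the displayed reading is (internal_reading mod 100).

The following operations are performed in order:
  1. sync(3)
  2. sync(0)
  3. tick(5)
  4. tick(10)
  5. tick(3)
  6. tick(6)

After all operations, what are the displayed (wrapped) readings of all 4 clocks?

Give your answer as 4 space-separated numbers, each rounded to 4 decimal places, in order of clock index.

After op 1 sync(3): ref=0.0000 raw=[0.0000 0.0000 0.0000 0.0000]
After op 2 sync(0): ref=0.0000 raw=[0.0000 0.0000 0.0000 0.0000]
After op 3 tick(5): ref=5.0000 raw=[4.5000 4.0000 10.0000 4.5000]
After op 4 tick(10): ref=15.0000 raw=[13.5000 12.0000 30.0000 13.5000]
After op 5 tick(3): ref=18.0000 raw=[16.2000 14.4000 36.0000 16.2000]
After op 6 tick(6): ref=24.0000 raw=[21.6000 19.2000 48.0000 21.6000]
Wrap final raw readings (mod 100): 21.6000 mod 100 = 21.6000; 19.2000 mod 100 = 19.2000; 48.0000 mod 100 = 48.0000; 21.6000 mod 100 = 21.6000

Answer: 21.6000 19.2000 48.0000 21.6000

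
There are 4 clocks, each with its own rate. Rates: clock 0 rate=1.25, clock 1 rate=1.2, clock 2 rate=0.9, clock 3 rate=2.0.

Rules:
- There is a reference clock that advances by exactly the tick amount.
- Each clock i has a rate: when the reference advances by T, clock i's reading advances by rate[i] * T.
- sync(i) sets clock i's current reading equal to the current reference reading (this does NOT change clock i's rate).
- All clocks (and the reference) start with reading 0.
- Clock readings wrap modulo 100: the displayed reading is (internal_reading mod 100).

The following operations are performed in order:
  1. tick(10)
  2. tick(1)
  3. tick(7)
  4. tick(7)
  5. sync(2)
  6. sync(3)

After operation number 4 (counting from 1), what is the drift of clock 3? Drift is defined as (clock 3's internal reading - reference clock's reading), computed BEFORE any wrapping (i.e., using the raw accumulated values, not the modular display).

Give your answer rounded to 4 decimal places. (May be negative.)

Answer: 25.0000

Derivation:
After op 1 tick(10): ref=10.0000 raw=[12.5000 12.0000 9.0000 20.0000]
After op 2 tick(1): ref=11.0000 raw=[13.7500 13.2000 9.9000 22.0000]
After op 3 tick(7): ref=18.0000 raw=[22.5000 21.6000 16.2000 36.0000]
After op 4 tick(7): ref=25.0000 raw=[31.2500 30.0000 22.5000 50.0000]
Drift of clock 3 after op 4: 50.0000 - 25.0000 = 25.0000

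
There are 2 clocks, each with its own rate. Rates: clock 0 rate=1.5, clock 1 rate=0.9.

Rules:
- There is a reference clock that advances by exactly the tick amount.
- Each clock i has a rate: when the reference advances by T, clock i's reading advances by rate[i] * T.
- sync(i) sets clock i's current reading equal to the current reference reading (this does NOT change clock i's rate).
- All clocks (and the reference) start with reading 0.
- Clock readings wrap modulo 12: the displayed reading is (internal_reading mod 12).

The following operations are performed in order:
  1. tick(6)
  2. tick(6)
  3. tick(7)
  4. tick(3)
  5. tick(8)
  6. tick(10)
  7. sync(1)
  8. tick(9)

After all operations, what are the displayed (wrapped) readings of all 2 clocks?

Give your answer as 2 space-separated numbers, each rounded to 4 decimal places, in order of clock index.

Answer: 1.5000 0.1000

Derivation:
After op 1 tick(6): ref=6.0000 raw=[9.0000 5.4000]
After op 2 tick(6): ref=12.0000 raw=[18.0000 10.8000]
After op 3 tick(7): ref=19.0000 raw=[28.5000 17.1000]
After op 4 tick(3): ref=22.0000 raw=[33.0000 19.8000]
After op 5 tick(8): ref=30.0000 raw=[45.0000 27.0000]
After op 6 tick(10): ref=40.0000 raw=[60.0000 36.0000]
After op 7 sync(1): ref=40.0000 raw=[60.0000 40.0000]
After op 8 tick(9): ref=49.0000 raw=[73.5000 48.1000]
Wrap final raw readings (mod 12): 73.5000 mod 12 = 1.5000; 48.1000 mod 12 = 0.1000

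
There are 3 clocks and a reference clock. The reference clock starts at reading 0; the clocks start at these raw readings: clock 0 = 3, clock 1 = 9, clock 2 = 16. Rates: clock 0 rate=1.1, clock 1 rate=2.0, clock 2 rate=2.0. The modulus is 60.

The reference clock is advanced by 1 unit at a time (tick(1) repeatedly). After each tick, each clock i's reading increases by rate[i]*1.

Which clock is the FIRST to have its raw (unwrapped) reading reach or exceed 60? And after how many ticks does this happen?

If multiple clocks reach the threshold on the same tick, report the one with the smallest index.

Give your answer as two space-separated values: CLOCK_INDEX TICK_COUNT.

clock 0: start=3, rate=1.1, needs 60-3 = 57; ticks = ceil(57/1.1) = ceil(51.8182) = 52; reading at tick 52 = 3 + 1.1*52 = 60.2000
clock 1: start=9, rate=2.0, needs 60-9 = 51; ticks = ceil(51/2.0) = ceil(25.5000) = 26; reading at tick 26 = 9 + 2.0*26 = 61.0000
clock 2: start=16, rate=2.0, needs 60-16 = 44; ticks = ceil(44/2.0) = ceil(22.0000) = 22; reading at tick 22 = 16 + 2.0*22 = 60.0000
Minimum tick count = 22; winners = [2]; smallest index = 2

Answer: 2 22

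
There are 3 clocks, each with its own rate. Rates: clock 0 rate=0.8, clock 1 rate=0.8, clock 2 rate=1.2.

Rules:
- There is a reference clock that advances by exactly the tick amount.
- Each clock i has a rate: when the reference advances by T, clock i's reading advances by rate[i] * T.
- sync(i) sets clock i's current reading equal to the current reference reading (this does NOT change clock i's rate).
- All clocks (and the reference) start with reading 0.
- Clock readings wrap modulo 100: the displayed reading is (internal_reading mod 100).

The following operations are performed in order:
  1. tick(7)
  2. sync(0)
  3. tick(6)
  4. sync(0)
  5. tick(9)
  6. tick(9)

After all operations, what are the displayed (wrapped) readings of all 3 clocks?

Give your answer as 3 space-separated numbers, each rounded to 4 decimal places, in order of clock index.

After op 1 tick(7): ref=7.0000 raw=[5.6000 5.6000 8.4000]
After op 2 sync(0): ref=7.0000 raw=[7.0000 5.6000 8.4000]
After op 3 tick(6): ref=13.0000 raw=[11.8000 10.4000 15.6000]
After op 4 sync(0): ref=13.0000 raw=[13.0000 10.4000 15.6000]
After op 5 tick(9): ref=22.0000 raw=[20.2000 17.6000 26.4000]
After op 6 tick(9): ref=31.0000 raw=[27.4000 24.8000 37.2000]
Wrap final raw readings (mod 100): 27.4000 mod 100 = 27.4000; 24.8000 mod 100 = 24.8000; 37.2000 mod 100 = 37.2000

Answer: 27.4000 24.8000 37.2000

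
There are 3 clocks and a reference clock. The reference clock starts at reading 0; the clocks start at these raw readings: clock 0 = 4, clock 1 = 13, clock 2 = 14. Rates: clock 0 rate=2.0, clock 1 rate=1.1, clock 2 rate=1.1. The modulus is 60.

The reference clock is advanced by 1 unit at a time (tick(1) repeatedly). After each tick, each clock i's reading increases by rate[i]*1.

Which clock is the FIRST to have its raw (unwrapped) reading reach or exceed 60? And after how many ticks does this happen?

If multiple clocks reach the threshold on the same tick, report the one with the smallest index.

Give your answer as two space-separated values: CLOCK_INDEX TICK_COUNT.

clock 0: start=4, rate=2.0, needs 60-4 = 56; ticks = ceil(56/2.0) = ceil(28.0000) = 28; reading at tick 28 = 4 + 2.0*28 = 60.0000
clock 1: start=13, rate=1.1, needs 60-13 = 47; ticks = ceil(47/1.1) = ceil(42.7273) = 43; reading at tick 43 = 13 + 1.1*43 = 60.3000
clock 2: start=14, rate=1.1, needs 60-14 = 46; ticks = ceil(46/1.1) = ceil(41.8182) = 42; reading at tick 42 = 14 + 1.1*42 = 60.2000
Minimum tick count = 28; winners = [0]; smallest index = 0

Answer: 0 28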